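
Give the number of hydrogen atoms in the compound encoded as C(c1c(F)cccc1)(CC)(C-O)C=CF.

Hydrogens are implicit in SMILES; fill each atom to its normal valence:
  4 × C (aromatic): 1 H each → 4
  2 × C: 2 H each → 4
  2 × C: 1 H each → 2
  2 × C (aromatic): no H
  2 × F: no H
  1 × C: 3 H
  1 × C: no H
  1 × O: 1 H
  Total hydrogens = 14.

14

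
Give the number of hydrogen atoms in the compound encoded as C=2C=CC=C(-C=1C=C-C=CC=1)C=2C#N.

Hydrogens are implicit in SMILES; fill each atom to its normal valence:
  9 × C (aromatic): 1 H each → 9
  3 × C (aromatic): no H
  1 × C: no H
  1 × N: no H
  Total hydrogens = 9.

9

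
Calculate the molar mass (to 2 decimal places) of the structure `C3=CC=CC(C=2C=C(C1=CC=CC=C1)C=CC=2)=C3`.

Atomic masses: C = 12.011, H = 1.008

Molecular formula: C18H14.
M = 18×12.011 + 14×1.008 = 230.31 g/mol.

230.31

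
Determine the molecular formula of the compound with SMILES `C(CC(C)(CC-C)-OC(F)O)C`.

C9H19FO2

Heavy atoms from the SMILES: 9 C, 1 F, 2 O.
Implicit hydrogens by atom environment:
  4 × C: 2 H each → 8
  3 × C: 3 H each → 9
  1 × C: 1 H
  1 × C: no H
  1 × F: no H
  1 × O: 1 H
  1 × O: no H
  Total hydrogens = 19.
Molecular formula: C9H19FO2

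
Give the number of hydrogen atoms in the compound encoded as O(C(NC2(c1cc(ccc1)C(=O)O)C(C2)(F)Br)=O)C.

11

Hydrogens are implicit in SMILES; fill each atom to its normal valence:
  4 × C (aromatic): 1 H each → 4
  4 × C: no H
  3 × O: no H
  2 × C (aromatic): no H
  1 × Br: no H
  1 × C: 3 H
  1 × C: 2 H
  1 × F: no H
  1 × N: 1 H
  1 × O: 1 H
  Total hydrogens = 11.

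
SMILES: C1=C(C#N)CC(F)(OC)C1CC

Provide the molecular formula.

Heavy atoms from the SMILES: 9 C, 1 F, 1 N, 1 O.
Implicit hydrogens by atom environment:
  3 × C: no H
  2 × C: 3 H each → 6
  2 × C: 2 H each → 4
  2 × C: 1 H each → 2
  1 × F: no H
  1 × N: no H
  1 × O: no H
  Total hydrogens = 12.
Molecular formula: C9H12FNO

C9H12FNO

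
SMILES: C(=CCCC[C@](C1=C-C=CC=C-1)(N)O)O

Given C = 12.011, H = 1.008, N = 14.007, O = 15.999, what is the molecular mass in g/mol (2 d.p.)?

207.27

Molecular formula: C12H17NO2.
M = 12×12.011 + 17×1.008 + 1×14.007 + 2×15.999 = 207.27 g/mol.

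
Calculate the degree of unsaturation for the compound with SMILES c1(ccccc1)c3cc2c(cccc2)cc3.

11

Molecular formula from the SMILES: C16H12.
DoU = (2C + 2 + N − H − X)/2 = (2·16 + 2 + 0 − 12 − 0)/2 = 22/2 = 11.
(Structurally: 3 ring(s) + 8 π bond(s) = 11.)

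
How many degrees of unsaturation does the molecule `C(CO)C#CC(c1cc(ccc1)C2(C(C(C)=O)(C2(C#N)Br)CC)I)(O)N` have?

10

Molecular formula from the SMILES: C19H20BrIN2O3.
DoU = (2C + 2 + N − H − X)/2 = (2·19 + 2 + 2 − 20 − 2)/2 = 20/2 = 10.
(Structurally: 2 ring(s) + 8 π bond(s) = 10.)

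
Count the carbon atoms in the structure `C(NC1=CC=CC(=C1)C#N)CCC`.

The symbol for carbon appears 11 times in the SMILES.

11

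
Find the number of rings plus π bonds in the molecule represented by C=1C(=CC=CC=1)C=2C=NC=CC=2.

8

Molecular formula from the SMILES: C11H9N.
DoU = (2C + 2 + N − H − X)/2 = (2·11 + 2 + 1 − 9 − 0)/2 = 16/2 = 8.
(Structurally: 2 ring(s) + 6 π bond(s) = 8.)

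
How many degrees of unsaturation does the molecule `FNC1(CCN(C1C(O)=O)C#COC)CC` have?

4

Molecular formula from the SMILES: C10H15FN2O3.
DoU = (2C + 2 + N − H − X)/2 = (2·10 + 2 + 2 − 15 − 1)/2 = 8/2 = 4.
(Structurally: 1 ring(s) + 3 π bond(s) = 4.)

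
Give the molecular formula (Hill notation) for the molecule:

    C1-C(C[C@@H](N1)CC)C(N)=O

C7H14N2O

Heavy atoms from the SMILES: 7 C, 2 N, 1 O.
Implicit hydrogens by atom environment:
  3 × C: 2 H each → 6
  2 × C: 1 H each → 2
  1 × C: 3 H
  1 × C: no H
  1 × N: 2 H
  1 × N: 1 H
  1 × O: no H
  Total hydrogens = 14.
Molecular formula: C7H14N2O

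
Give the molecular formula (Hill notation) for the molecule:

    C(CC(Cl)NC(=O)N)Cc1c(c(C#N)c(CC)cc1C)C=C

C17H22ClN3O

Heavy atoms from the SMILES: 17 C, 1 Cl, 3 N, 1 O.
Implicit hydrogens by atom environment:
  5 × C: 2 H each → 10
  5 × C (aromatic): no H
  2 × C: 3 H each → 6
  2 × C: 1 H each → 2
  2 × C: no H
  1 × C (aromatic): 1 H
  1 × Cl: no H
  1 × N: 2 H
  1 × N: 1 H
  1 × N: no H
  1 × O: no H
  Total hydrogens = 22.
Molecular formula: C17H22ClN3O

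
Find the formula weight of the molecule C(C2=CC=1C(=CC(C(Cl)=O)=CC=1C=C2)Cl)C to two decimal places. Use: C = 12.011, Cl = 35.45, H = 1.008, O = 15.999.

253.12

Molecular formula: C13H10Cl2O.
M = 13×12.011 + 2×35.45 + 10×1.008 + 1×15.999 = 253.12 g/mol.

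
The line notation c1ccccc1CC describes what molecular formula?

C8H10

Heavy atoms from the SMILES: 8 C.
Implicit hydrogens by atom environment:
  5 × C (aromatic): 1 H each → 5
  1 × C: 3 H
  1 × C: 2 H
  1 × C (aromatic): no H
  Total hydrogens = 10.
Molecular formula: C8H10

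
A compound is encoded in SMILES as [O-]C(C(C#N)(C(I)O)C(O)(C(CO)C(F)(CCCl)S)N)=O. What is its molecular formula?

C10H14ClFIN2O5S-

Heavy atoms from the SMILES: 10 C, 1 Cl, 1 F, 1 I, 2 N, 5 O, 1 S.
Implicit hydrogens by atom environment:
  5 × C: no H
  3 × C: 2 H each → 6
  3 × O: 1 H each → 3
  2 × C: 1 H each → 2
  1 × Cl: no H
  1 × F: no H
  1 × I: no H
  1 × N: 2 H
  1 × N: no H
  1 × O: no H
  1 × O (charge -1): no H
  1 × S: 1 H
  Total hydrogens = 14.
Net charge -1.
Molecular formula: C10H14ClFIN2O5S-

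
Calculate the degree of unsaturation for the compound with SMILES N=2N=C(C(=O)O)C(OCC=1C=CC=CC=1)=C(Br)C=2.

Molecular formula from the SMILES: C12H9BrN2O3.
DoU = (2C + 2 + N − H − X)/2 = (2·12 + 2 + 2 − 9 − 1)/2 = 18/2 = 9.
(Structurally: 2 ring(s) + 7 π bond(s) = 9.)

9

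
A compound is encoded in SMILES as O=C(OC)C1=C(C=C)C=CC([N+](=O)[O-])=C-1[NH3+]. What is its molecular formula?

C10H11N2O4+

Heavy atoms from the SMILES: 10 C, 2 N, 4 O.
Implicit hydrogens by atom environment:
  4 × C (aromatic): no H
  3 × O: no H
  2 × C (aromatic): 1 H each → 2
  1 × C: 3 H
  1 × C: 2 H
  1 × C: 1 H
  1 × C: no H
  1 × N (charge +1): 3 H
  1 × N (charge +1): no H
  1 × O (charge -1): no H
  Total hydrogens = 11.
Net charge +1.
Molecular formula: C10H11N2O4+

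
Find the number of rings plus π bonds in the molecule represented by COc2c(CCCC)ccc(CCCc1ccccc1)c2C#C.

10

Molecular formula from the SMILES: C22H26O.
DoU = (2C + 2 + N − H − X)/2 = (2·22 + 2 + 0 − 26 − 0)/2 = 20/2 = 10.
(Structurally: 2 ring(s) + 8 π bond(s) = 10.)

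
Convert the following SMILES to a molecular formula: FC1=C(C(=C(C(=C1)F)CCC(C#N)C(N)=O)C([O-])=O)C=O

Heavy atoms from the SMILES: 13 C, 2 F, 2 N, 4 O.
Implicit hydrogens by atom environment:
  5 × C (aromatic): no H
  3 × C: no H
  3 × O: no H
  2 × C: 2 H each → 4
  2 × C: 1 H each → 2
  2 × F: no H
  1 × C (aromatic): 1 H
  1 × N: 2 H
  1 × N: no H
  1 × O (charge -1): no H
  Total hydrogens = 9.
Net charge -1.
Molecular formula: C13H9F2N2O4-

C13H9F2N2O4-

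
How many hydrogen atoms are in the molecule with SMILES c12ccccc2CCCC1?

12

Hydrogens are implicit in SMILES; fill each atom to its normal valence:
  4 × C: 2 H each → 8
  4 × C (aromatic): 1 H each → 4
  2 × C (aromatic): no H
  Total hydrogens = 12.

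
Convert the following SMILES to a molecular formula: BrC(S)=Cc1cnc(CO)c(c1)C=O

C9H8BrNO2S

Heavy atoms from the SMILES: 1 Br, 9 C, 1 N, 2 O, 1 S.
Implicit hydrogens by atom environment:
  3 × C (aromatic): no H
  2 × C (aromatic): 1 H each → 2
  2 × C: 1 H each → 2
  1 × Br: no H
  1 × C: 2 H
  1 × C: no H
  1 × N (aromatic): no H
  1 × O: 1 H
  1 × O: no H
  1 × S: 1 H
  Total hydrogens = 8.
Molecular formula: C9H8BrNO2S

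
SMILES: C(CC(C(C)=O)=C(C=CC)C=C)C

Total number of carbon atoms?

The symbol for carbon appears 12 times in the SMILES.

12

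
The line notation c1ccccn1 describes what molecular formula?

Heavy atoms from the SMILES: 5 C, 1 N.
Implicit hydrogens by atom environment:
  5 × C (aromatic): 1 H each → 5
  1 × N (aromatic): no H
  Total hydrogens = 5.
Molecular formula: C5H5N

C5H5N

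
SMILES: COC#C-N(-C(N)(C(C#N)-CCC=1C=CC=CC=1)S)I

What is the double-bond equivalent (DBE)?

8

Molecular formula from the SMILES: C14H16IN3OS.
DoU = (2C + 2 + N − H − X)/2 = (2·14 + 2 + 3 − 16 − 1)/2 = 16/2 = 8.
(Structurally: 1 ring(s) + 7 π bond(s) = 8.)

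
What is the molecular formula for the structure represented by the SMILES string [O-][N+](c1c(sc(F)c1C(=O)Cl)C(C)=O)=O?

Heavy atoms from the SMILES: 7 C, 1 Cl, 1 F, 1 N, 4 O, 1 S.
Implicit hydrogens by atom environment:
  4 × C (aromatic): no H
  3 × O: no H
  2 × C: no H
  1 × C: 3 H
  1 × Cl: no H
  1 × F: no H
  1 × N (charge +1): no H
  1 × O (charge -1): no H
  1 × S (aromatic): no H
  Total hydrogens = 3.
Molecular formula: C7H3ClFNO4S

C7H3ClFNO4S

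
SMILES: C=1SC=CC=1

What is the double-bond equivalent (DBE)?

Molecular formula from the SMILES: C4H4S.
DoU = (2C + 2 + N − H − X)/2 = (2·4 + 2 + 0 − 4 − 0)/2 = 6/2 = 3.
(Structurally: 1 ring(s) + 2 π bond(s) = 3.)

3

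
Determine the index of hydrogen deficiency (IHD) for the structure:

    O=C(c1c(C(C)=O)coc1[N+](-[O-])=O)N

Molecular formula from the SMILES: C7H6N2O5.
DoU = (2C + 2 + N − H − X)/2 = (2·7 + 2 + 2 − 6 − 0)/2 = 12/2 = 6.
(Structurally: 1 ring(s) + 5 π bond(s) = 6.)

6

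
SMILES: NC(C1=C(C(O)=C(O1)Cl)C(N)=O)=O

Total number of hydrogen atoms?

5

Hydrogens are implicit in SMILES; fill each atom to its normal valence:
  4 × C (aromatic): no H
  2 × C: no H
  2 × N: 2 H each → 4
  2 × O: no H
  1 × Cl: no H
  1 × O: 1 H
  1 × O (aromatic): no H
  Total hydrogens = 5.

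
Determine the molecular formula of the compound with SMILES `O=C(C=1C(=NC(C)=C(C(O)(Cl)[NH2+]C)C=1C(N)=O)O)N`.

C10H14ClN4O4+

Heavy atoms from the SMILES: 10 C, 1 Cl, 4 N, 4 O.
Implicit hydrogens by atom environment:
  5 × C (aromatic): no H
  3 × C: no H
  2 × C: 3 H each → 6
  2 × N: 2 H each → 4
  2 × O: 1 H each → 2
  2 × O: no H
  1 × Cl: no H
  1 × N (charge +1): 2 H
  1 × N (aromatic): no H
  Total hydrogens = 14.
Net charge +1.
Molecular formula: C10H14ClN4O4+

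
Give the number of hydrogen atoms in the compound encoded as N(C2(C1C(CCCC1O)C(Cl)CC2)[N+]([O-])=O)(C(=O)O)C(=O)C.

Hydrogens are implicit in SMILES; fill each atom to its normal valence:
  5 × C: 2 H each → 10
  4 × C: 1 H each → 4
  3 × C: no H
  3 × O: no H
  2 × O: 1 H each → 2
  1 × C: 3 H
  1 × Cl: no H
  1 × N: no H
  1 × N (charge +1): no H
  1 × O (charge -1): no H
  Total hydrogens = 19.

19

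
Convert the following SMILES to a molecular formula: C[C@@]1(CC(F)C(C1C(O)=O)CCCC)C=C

Heavy atoms from the SMILES: 13 C, 1 F, 2 O.
Implicit hydrogens by atom environment:
  5 × C: 2 H each → 10
  4 × C: 1 H each → 4
  2 × C: 3 H each → 6
  2 × C: no H
  1 × F: no H
  1 × O: 1 H
  1 × O: no H
  Total hydrogens = 21.
Molecular formula: C13H21FO2

C13H21FO2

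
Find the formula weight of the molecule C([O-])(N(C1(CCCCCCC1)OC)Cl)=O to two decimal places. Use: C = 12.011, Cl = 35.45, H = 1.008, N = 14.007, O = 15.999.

234.70

Molecular formula: C10H17ClNO3-.
M = 10×12.011 + 1×35.45 + 17×1.008 + 1×14.007 + 3×15.999 = 234.70 g/mol.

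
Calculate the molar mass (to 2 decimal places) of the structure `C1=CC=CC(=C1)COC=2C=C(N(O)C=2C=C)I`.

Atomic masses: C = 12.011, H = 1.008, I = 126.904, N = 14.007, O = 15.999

341.15

Molecular formula: C13H12INO2.
M = 13×12.011 + 12×1.008 + 1×126.904 + 1×14.007 + 2×15.999 = 341.15 g/mol.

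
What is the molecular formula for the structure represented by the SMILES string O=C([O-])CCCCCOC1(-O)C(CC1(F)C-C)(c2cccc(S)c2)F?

C18H23F2O4S-

Heavy atoms from the SMILES: 18 C, 2 F, 4 O, 1 S.
Implicit hydrogens by atom environment:
  7 × C: 2 H each → 14
  4 × C (aromatic): 1 H each → 4
  4 × C: no H
  2 × C (aromatic): no H
  2 × F: no H
  2 × O: no H
  1 × C: 3 H
  1 × O: 1 H
  1 × O (charge -1): no H
  1 × S: 1 H
  Total hydrogens = 23.
Net charge -1.
Molecular formula: C18H23F2O4S-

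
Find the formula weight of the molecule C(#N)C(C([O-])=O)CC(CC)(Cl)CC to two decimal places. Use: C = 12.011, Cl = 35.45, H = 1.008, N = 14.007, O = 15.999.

Molecular formula: C9H13ClNO2-.
M = 9×12.011 + 1×35.45 + 13×1.008 + 1×14.007 + 2×15.999 = 202.66 g/mol.

202.66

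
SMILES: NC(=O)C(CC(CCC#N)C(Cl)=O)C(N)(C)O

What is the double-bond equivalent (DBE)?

Molecular formula from the SMILES: C10H16ClN3O3.
DoU = (2C + 2 + N − H − X)/2 = (2·10 + 2 + 3 − 16 − 1)/2 = 8/2 = 4.
(Structurally: 0 ring(s) + 4 π bond(s) = 4.)

4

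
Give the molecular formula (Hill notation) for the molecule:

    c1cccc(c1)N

C6H7N

Heavy atoms from the SMILES: 6 C, 1 N.
Implicit hydrogens by atom environment:
  5 × C (aromatic): 1 H each → 5
  1 × C (aromatic): no H
  1 × N: 2 H
  Total hydrogens = 7.
Molecular formula: C6H7N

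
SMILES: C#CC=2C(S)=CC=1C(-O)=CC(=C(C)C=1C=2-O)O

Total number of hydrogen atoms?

Hydrogens are implicit in SMILES; fill each atom to its normal valence:
  8 × C (aromatic): no H
  3 × O: 1 H each → 3
  2 × C (aromatic): 1 H each → 2
  1 × C: 3 H
  1 × C: 1 H
  1 × C: no H
  1 × S: 1 H
  Total hydrogens = 10.

10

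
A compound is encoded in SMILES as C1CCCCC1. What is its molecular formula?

Heavy atoms from the SMILES: 6 C.
Implicit hydrogens by atom environment:
  6 × C: 2 H each → 12
  Total hydrogens = 12.
Molecular formula: C6H12

C6H12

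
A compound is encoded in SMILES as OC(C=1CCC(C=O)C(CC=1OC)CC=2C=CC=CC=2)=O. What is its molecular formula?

C17H20O4

Heavy atoms from the SMILES: 17 C, 4 O.
Implicit hydrogens by atom environment:
  5 × C (aromatic): 1 H each → 5
  4 × C: 2 H each → 8
  3 × C: 1 H each → 3
  3 × C: no H
  3 × O: no H
  1 × C: 3 H
  1 × C (aromatic): no H
  1 × O: 1 H
  Total hydrogens = 20.
Molecular formula: C17H20O4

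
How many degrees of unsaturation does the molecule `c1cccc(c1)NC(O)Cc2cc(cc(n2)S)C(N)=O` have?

Molecular formula from the SMILES: C14H15N3O2S.
DoU = (2C + 2 + N − H − X)/2 = (2·14 + 2 + 3 − 15 − 0)/2 = 18/2 = 9.
(Structurally: 2 ring(s) + 7 π bond(s) = 9.)

9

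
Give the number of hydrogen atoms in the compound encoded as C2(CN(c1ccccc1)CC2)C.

15

Hydrogens are implicit in SMILES; fill each atom to its normal valence:
  5 × C (aromatic): 1 H each → 5
  3 × C: 2 H each → 6
  1 × C: 3 H
  1 × C: 1 H
  1 × C (aromatic): no H
  1 × N: no H
  Total hydrogens = 15.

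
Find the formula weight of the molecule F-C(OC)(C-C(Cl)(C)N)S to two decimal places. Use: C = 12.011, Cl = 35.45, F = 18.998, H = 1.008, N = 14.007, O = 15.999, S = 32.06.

187.66

Molecular formula: C5H11ClFNOS.
M = 5×12.011 + 1×35.45 + 1×18.998 + 11×1.008 + 1×14.007 + 1×15.999 + 1×32.06 = 187.66 g/mol.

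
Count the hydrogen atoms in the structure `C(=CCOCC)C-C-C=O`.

14

Hydrogens are implicit in SMILES; fill each atom to its normal valence:
  4 × C: 2 H each → 8
  3 × C: 1 H each → 3
  2 × O: no H
  1 × C: 3 H
  Total hydrogens = 14.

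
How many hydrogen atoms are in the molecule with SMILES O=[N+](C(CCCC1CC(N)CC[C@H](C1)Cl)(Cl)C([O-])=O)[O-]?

Hydrogens are implicit in SMILES; fill each atom to its normal valence:
  7 × C: 2 H each → 14
  3 × C: 1 H each → 3
  2 × C: no H
  2 × Cl: no H
  2 × O: no H
  2 × O (charge -1): no H
  1 × N: 2 H
  1 × N (charge +1): no H
  Total hydrogens = 19.

19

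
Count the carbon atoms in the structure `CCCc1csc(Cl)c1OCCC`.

The symbol for carbon appears 10 times in the SMILES. Lowercase c denotes aromatic carbon and counts toward C.

10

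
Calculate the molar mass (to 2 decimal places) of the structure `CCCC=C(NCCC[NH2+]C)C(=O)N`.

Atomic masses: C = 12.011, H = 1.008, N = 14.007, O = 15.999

Molecular formula: C10H22N3O+.
M = 10×12.011 + 22×1.008 + 3×14.007 + 1×15.999 = 200.31 g/mol.

200.31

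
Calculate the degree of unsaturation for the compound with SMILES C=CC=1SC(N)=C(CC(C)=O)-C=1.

5

Molecular formula from the SMILES: C9H11NOS.
DoU = (2C + 2 + N − H − X)/2 = (2·9 + 2 + 1 − 11 − 0)/2 = 10/2 = 5.
(Structurally: 1 ring(s) + 4 π bond(s) = 5.)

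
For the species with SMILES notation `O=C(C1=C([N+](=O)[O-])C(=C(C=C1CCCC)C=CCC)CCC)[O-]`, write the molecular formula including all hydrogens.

Heavy atoms from the SMILES: 18 C, 1 N, 4 O.
Implicit hydrogens by atom environment:
  6 × C: 2 H each → 12
  5 × C (aromatic): no H
  3 × C: 3 H each → 9
  2 × C: 1 H each → 2
  2 × O: no H
  2 × O (charge -1): no H
  1 × C (aromatic): 1 H
  1 × C: no H
  1 × N (charge +1): no H
  Total hydrogens = 24.
Net charge -1.
Molecular formula: C18H24NO4-

C18H24NO4-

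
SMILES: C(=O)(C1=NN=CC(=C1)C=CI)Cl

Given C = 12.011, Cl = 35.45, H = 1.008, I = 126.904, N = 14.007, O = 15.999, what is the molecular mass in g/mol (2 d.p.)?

294.48

Molecular formula: C7H4ClIN2O.
M = 7×12.011 + 1×35.45 + 4×1.008 + 1×126.904 + 2×14.007 + 1×15.999 = 294.48 g/mol.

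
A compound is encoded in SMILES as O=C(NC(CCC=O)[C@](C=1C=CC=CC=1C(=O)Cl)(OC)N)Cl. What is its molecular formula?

C14H16Cl2N2O4

Heavy atoms from the SMILES: 14 C, 2 Cl, 2 N, 4 O.
Implicit hydrogens by atom environment:
  4 × C (aromatic): 1 H each → 4
  4 × O: no H
  3 × C: no H
  2 × C: 2 H each → 4
  2 × C: 1 H each → 2
  2 × C (aromatic): no H
  2 × Cl: no H
  1 × C: 3 H
  1 × N: 2 H
  1 × N: 1 H
  Total hydrogens = 16.
Molecular formula: C14H16Cl2N2O4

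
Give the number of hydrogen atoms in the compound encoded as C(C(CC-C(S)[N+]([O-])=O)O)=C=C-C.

13

Hydrogens are implicit in SMILES; fill each atom to its normal valence:
  4 × C: 1 H each → 4
  2 × C: 2 H each → 4
  1 × C: 3 H
  1 × C: no H
  1 × N (charge +1): no H
  1 × O: 1 H
  1 × O: no H
  1 × O (charge -1): no H
  1 × S: 1 H
  Total hydrogens = 13.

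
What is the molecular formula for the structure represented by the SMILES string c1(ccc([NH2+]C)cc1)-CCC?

Heavy atoms from the SMILES: 10 C, 1 N.
Implicit hydrogens by atom environment:
  4 × C (aromatic): 1 H each → 4
  2 × C: 3 H each → 6
  2 × C: 2 H each → 4
  2 × C (aromatic): no H
  1 × N (charge +1): 2 H
  Total hydrogens = 16.
Net charge +1.
Molecular formula: C10H16N+

C10H16N+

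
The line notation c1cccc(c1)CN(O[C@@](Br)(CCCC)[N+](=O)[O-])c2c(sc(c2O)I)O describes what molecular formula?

Heavy atoms from the SMILES: 1 Br, 16 C, 1 I, 2 N, 5 O, 1 S.
Implicit hydrogens by atom environment:
  5 × C (aromatic): 1 H each → 5
  5 × C (aromatic): no H
  4 × C: 2 H each → 8
  2 × O: 1 H each → 2
  2 × O: no H
  1 × Br: no H
  1 × C: 3 H
  1 × C: no H
  1 × I: no H
  1 × N: no H
  1 × N (charge +1): no H
  1 × O (charge -1): no H
  1 × S (aromatic): no H
  Total hydrogens = 18.
Molecular formula: C16H18BrIN2O5S

C16H18BrIN2O5S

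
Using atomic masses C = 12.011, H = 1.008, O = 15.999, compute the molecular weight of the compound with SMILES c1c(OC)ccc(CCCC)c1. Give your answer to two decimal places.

164.25

Molecular formula: C11H16O.
M = 11×12.011 + 16×1.008 + 1×15.999 = 164.25 g/mol.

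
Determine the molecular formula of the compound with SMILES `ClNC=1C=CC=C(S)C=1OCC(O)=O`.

C8H8ClNO3S

Heavy atoms from the SMILES: 8 C, 1 Cl, 1 N, 3 O, 1 S.
Implicit hydrogens by atom environment:
  3 × C (aromatic): 1 H each → 3
  3 × C (aromatic): no H
  2 × O: no H
  1 × C: 2 H
  1 × C: no H
  1 × Cl: no H
  1 × N: 1 H
  1 × O: 1 H
  1 × S: 1 H
  Total hydrogens = 8.
Molecular formula: C8H8ClNO3S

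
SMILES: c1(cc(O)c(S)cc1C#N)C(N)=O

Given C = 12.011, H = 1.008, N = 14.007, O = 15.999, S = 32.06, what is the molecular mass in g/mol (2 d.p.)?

Molecular formula: C8H6N2O2S.
M = 8×12.011 + 6×1.008 + 2×14.007 + 2×15.999 + 1×32.06 = 194.21 g/mol.

194.21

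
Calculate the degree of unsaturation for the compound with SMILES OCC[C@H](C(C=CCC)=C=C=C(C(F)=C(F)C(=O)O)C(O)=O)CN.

7

Molecular formula from the SMILES: C16H19F2NO5.
DoU = (2C + 2 + N − H − X)/2 = (2·16 + 2 + 1 − 19 − 2)/2 = 14/2 = 7.
(Structurally: 0 ring(s) + 7 π bond(s) = 7.)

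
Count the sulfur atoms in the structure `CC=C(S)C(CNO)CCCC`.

The symbol for sulfur appears 1 time in the SMILES.

1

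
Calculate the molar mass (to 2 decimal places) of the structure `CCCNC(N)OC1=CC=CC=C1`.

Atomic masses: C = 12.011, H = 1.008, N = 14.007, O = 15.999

Molecular formula: C10H16N2O.
M = 10×12.011 + 16×1.008 + 2×14.007 + 1×15.999 = 180.25 g/mol.

180.25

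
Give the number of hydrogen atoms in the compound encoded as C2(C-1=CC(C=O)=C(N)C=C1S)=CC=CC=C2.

11

Hydrogens are implicit in SMILES; fill each atom to its normal valence:
  7 × C (aromatic): 1 H each → 7
  5 × C (aromatic): no H
  1 × C: 1 H
  1 × N: 2 H
  1 × O: no H
  1 × S: 1 H
  Total hydrogens = 11.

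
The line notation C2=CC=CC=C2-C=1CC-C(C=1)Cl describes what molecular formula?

C11H11Cl

Heavy atoms from the SMILES: 11 C, 1 Cl.
Implicit hydrogens by atom environment:
  5 × C (aromatic): 1 H each → 5
  2 × C: 2 H each → 4
  2 × C: 1 H each → 2
  1 × C: no H
  1 × C (aromatic): no H
  1 × Cl: no H
  Total hydrogens = 11.
Molecular formula: C11H11Cl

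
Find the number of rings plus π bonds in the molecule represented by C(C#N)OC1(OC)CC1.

Molecular formula from the SMILES: C6H9NO2.
DoU = (2C + 2 + N − H − X)/2 = (2·6 + 2 + 1 − 9 − 0)/2 = 6/2 = 3.
(Structurally: 1 ring(s) + 2 π bond(s) = 3.)

3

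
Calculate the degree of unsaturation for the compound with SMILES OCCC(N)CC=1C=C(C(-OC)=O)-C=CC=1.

5

Molecular formula from the SMILES: C12H17NO3.
DoU = (2C + 2 + N − H − X)/2 = (2·12 + 2 + 1 − 17 − 0)/2 = 10/2 = 5.
(Structurally: 1 ring(s) + 4 π bond(s) = 5.)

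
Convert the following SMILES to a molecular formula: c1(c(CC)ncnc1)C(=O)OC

Heavy atoms from the SMILES: 8 C, 2 N, 2 O.
Implicit hydrogens by atom environment:
  2 × C: 3 H each → 6
  2 × C (aromatic): 1 H each → 2
  2 × C (aromatic): no H
  2 × N (aromatic): no H
  2 × O: no H
  1 × C: 2 H
  1 × C: no H
  Total hydrogens = 10.
Molecular formula: C8H10N2O2

C8H10N2O2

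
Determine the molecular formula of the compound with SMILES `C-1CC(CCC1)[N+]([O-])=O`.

Heavy atoms from the SMILES: 6 C, 1 N, 2 O.
Implicit hydrogens by atom environment:
  5 × C: 2 H each → 10
  1 × C: 1 H
  1 × N (charge +1): no H
  1 × O: no H
  1 × O (charge -1): no H
  Total hydrogens = 11.
Molecular formula: C6H11NO2

C6H11NO2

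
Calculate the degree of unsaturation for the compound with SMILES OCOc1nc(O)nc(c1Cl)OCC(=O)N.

Molecular formula from the SMILES: C7H8ClN3O5.
DoU = (2C + 2 + N − H − X)/2 = (2·7 + 2 + 3 − 8 − 1)/2 = 10/2 = 5.
(Structurally: 1 ring(s) + 4 π bond(s) = 5.)

5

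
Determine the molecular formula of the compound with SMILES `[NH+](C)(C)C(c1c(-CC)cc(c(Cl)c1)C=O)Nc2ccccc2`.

Heavy atoms from the SMILES: 18 C, 1 Cl, 2 N, 1 O.
Implicit hydrogens by atom environment:
  7 × C (aromatic): 1 H each → 7
  5 × C (aromatic): no H
  3 × C: 3 H each → 9
  2 × C: 1 H each → 2
  1 × C: 2 H
  1 × Cl: no H
  1 × N (charge +1): 1 H
  1 × N: 1 H
  1 × O: no H
  Total hydrogens = 22.
Net charge +1.
Molecular formula: C18H22ClN2O+

C18H22ClN2O+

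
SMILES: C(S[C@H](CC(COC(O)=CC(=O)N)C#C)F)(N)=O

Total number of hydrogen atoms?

Hydrogens are implicit in SMILES; fill each atom to its normal valence:
  4 × C: 1 H each → 4
  4 × C: no H
  3 × O: no H
  2 × C: 2 H each → 4
  2 × N: 2 H each → 4
  1 × F: no H
  1 × O: 1 H
  1 × S: no H
  Total hydrogens = 13.

13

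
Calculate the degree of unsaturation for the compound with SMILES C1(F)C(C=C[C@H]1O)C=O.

Molecular formula from the SMILES: C6H7FO2.
DoU = (2C + 2 + N − H − X)/2 = (2·6 + 2 + 0 − 7 − 1)/2 = 6/2 = 3.
(Structurally: 1 ring(s) + 2 π bond(s) = 3.)

3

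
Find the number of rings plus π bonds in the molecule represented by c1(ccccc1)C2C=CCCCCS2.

6

Molecular formula from the SMILES: C13H16S.
DoU = (2C + 2 + N − H − X)/2 = (2·13 + 2 + 0 − 16 − 0)/2 = 12/2 = 6.
(Structurally: 2 ring(s) + 4 π bond(s) = 6.)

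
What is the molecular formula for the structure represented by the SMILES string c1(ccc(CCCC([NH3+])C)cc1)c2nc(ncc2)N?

Heavy atoms from the SMILES: 15 C, 4 N.
Implicit hydrogens by atom environment:
  6 × C (aromatic): 1 H each → 6
  4 × C (aromatic): no H
  3 × C: 2 H each → 6
  2 × N (aromatic): no H
  1 × C: 3 H
  1 × C: 1 H
  1 × N (charge +1): 3 H
  1 × N: 2 H
  Total hydrogens = 21.
Net charge +1.
Molecular formula: C15H21N4+

C15H21N4+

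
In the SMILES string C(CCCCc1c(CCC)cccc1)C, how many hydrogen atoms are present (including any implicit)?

Hydrogens are implicit in SMILES; fill each atom to its normal valence:
  7 × C: 2 H each → 14
  4 × C (aromatic): 1 H each → 4
  2 × C: 3 H each → 6
  2 × C (aromatic): no H
  Total hydrogens = 24.

24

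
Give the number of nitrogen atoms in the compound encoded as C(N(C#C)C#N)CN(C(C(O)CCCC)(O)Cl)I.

The symbol for nitrogen appears 3 times in the SMILES.

3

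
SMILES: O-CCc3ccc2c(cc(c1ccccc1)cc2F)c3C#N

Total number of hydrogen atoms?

Hydrogens are implicit in SMILES; fill each atom to its normal valence:
  9 × C (aromatic): 1 H each → 9
  7 × C (aromatic): no H
  2 × C: 2 H each → 4
  1 × C: no H
  1 × F: no H
  1 × N: no H
  1 × O: 1 H
  Total hydrogens = 14.

14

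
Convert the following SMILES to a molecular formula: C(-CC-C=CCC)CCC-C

C11H22

Heavy atoms from the SMILES: 11 C.
Implicit hydrogens by atom environment:
  7 × C: 2 H each → 14
  2 × C: 3 H each → 6
  2 × C: 1 H each → 2
  Total hydrogens = 22.
Molecular formula: C11H22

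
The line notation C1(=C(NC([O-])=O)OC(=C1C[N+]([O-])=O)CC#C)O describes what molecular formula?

Heavy atoms from the SMILES: 9 C, 2 N, 6 O.
Implicit hydrogens by atom environment:
  4 × C (aromatic): no H
  2 × C: 2 H each → 4
  2 × C: no H
  2 × O: no H
  2 × O (charge -1): no H
  1 × C: 1 H
  1 × N: 1 H
  1 × N (charge +1): no H
  1 × O: 1 H
  1 × O (aromatic): no H
  Total hydrogens = 7.
Net charge -1.
Molecular formula: C9H7N2O6-

C9H7N2O6-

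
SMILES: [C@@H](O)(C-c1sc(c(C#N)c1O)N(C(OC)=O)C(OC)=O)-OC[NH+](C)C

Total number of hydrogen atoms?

Hydrogens are implicit in SMILES; fill each atom to its normal valence:
  5 × O: no H
  4 × C: 3 H each → 12
  4 × C (aromatic): no H
  3 × C: no H
  2 × C: 2 H each → 4
  2 × N: no H
  2 × O: 1 H each → 2
  1 × C: 1 H
  1 × N (charge +1): 1 H
  1 × S (aromatic): no H
  Total hydrogens = 20.

20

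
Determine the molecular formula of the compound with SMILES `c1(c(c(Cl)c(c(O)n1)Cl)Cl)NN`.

C5H4Cl3N3O

Heavy atoms from the SMILES: 5 C, 3 Cl, 3 N, 1 O.
Implicit hydrogens by atom environment:
  5 × C (aromatic): no H
  3 × Cl: no H
  1 × N: 2 H
  1 × N: 1 H
  1 × N (aromatic): no H
  1 × O: 1 H
  Total hydrogens = 4.
Molecular formula: C5H4Cl3N3O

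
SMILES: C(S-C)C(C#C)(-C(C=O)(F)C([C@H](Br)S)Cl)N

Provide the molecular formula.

Heavy atoms from the SMILES: 1 Br, 9 C, 1 Cl, 1 F, 1 N, 1 O, 2 S.
Implicit hydrogens by atom environment:
  4 × C: 1 H each → 4
  3 × C: no H
  1 × Br: no H
  1 × C: 3 H
  1 × C: 2 H
  1 × Cl: no H
  1 × F: no H
  1 × N: 2 H
  1 × O: no H
  1 × S: 1 H
  1 × S: no H
  Total hydrogens = 12.
Molecular formula: C9H12BrClFNOS2

C9H12BrClFNOS2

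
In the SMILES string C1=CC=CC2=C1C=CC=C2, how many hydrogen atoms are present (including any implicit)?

Hydrogens are implicit in SMILES; fill each atom to its normal valence:
  8 × C (aromatic): 1 H each → 8
  2 × C (aromatic): no H
  Total hydrogens = 8.

8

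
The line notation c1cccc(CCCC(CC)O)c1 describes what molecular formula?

C12H18O

Heavy atoms from the SMILES: 12 C, 1 O.
Implicit hydrogens by atom environment:
  5 × C (aromatic): 1 H each → 5
  4 × C: 2 H each → 8
  1 × C: 3 H
  1 × C: 1 H
  1 × C (aromatic): no H
  1 × O: 1 H
  Total hydrogens = 18.
Molecular formula: C12H18O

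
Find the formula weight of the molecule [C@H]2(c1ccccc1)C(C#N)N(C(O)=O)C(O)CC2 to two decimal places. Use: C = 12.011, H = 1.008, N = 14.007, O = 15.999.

246.27

Molecular formula: C13H14N2O3.
M = 13×12.011 + 14×1.008 + 2×14.007 + 3×15.999 = 246.27 g/mol.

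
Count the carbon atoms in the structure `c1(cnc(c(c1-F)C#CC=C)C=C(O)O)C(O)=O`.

The symbol for carbon appears 12 times in the SMILES. Lowercase c denotes aromatic carbon and counts toward C.

12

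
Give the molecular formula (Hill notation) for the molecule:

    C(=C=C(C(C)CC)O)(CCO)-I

Heavy atoms from the SMILES: 9 C, 1 I, 2 O.
Implicit hydrogens by atom environment:
  3 × C: 2 H each → 6
  3 × C: no H
  2 × C: 3 H each → 6
  2 × O: 1 H each → 2
  1 × C: 1 H
  1 × I: no H
  Total hydrogens = 15.
Molecular formula: C9H15IO2

C9H15IO2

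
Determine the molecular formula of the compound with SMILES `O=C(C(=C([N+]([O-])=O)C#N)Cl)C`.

C5H3ClN2O3

Heavy atoms from the SMILES: 5 C, 1 Cl, 2 N, 3 O.
Implicit hydrogens by atom environment:
  4 × C: no H
  2 × O: no H
  1 × C: 3 H
  1 × Cl: no H
  1 × N (charge +1): no H
  1 × N: no H
  1 × O (charge -1): no H
  Total hydrogens = 3.
Molecular formula: C5H3ClN2O3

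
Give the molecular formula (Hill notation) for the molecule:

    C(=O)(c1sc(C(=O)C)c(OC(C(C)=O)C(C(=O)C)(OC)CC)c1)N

Heavy atoms from the SMILES: 16 C, 1 N, 6 O, 1 S.
Implicit hydrogens by atom environment:
  6 × O: no H
  5 × C: 3 H each → 15
  5 × C: no H
  3 × C (aromatic): no H
  1 × C: 2 H
  1 × C (aromatic): 1 H
  1 × C: 1 H
  1 × N: 2 H
  1 × S (aromatic): no H
  Total hydrogens = 21.
Molecular formula: C16H21NO6S

C16H21NO6S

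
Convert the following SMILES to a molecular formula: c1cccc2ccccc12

C10H8

Heavy atoms from the SMILES: 10 C.
Implicit hydrogens by atom environment:
  8 × C (aromatic): 1 H each → 8
  2 × C (aromatic): no H
  Total hydrogens = 8.
Molecular formula: C10H8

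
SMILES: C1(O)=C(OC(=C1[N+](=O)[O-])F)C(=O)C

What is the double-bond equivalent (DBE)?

5

Molecular formula from the SMILES: C6H4FNO5.
DoU = (2C + 2 + N − H − X)/2 = (2·6 + 2 + 1 − 4 − 1)/2 = 10/2 = 5.
(Structurally: 1 ring(s) + 4 π bond(s) = 5.)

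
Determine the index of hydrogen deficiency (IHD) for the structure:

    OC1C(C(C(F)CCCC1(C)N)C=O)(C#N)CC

Molecular formula from the SMILES: C13H21FN2O2.
DoU = (2C + 2 + N − H − X)/2 = (2·13 + 2 + 2 − 21 − 1)/2 = 8/2 = 4.
(Structurally: 1 ring(s) + 3 π bond(s) = 4.)

4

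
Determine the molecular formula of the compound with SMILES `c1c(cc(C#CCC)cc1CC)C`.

Heavy atoms from the SMILES: 13 C.
Implicit hydrogens by atom environment:
  3 × C: 3 H each → 9
  3 × C (aromatic): 1 H each → 3
  3 × C (aromatic): no H
  2 × C: 2 H each → 4
  2 × C: no H
  Total hydrogens = 16.
Molecular formula: C13H16

C13H16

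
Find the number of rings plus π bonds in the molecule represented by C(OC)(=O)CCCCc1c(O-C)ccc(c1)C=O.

6

Molecular formula from the SMILES: C14H18O4.
DoU = (2C + 2 + N − H − X)/2 = (2·14 + 2 + 0 − 18 − 0)/2 = 12/2 = 6.
(Structurally: 1 ring(s) + 5 π bond(s) = 6.)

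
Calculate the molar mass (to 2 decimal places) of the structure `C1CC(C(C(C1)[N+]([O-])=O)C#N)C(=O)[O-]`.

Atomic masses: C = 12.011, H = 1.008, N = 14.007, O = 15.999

Molecular formula: C8H9N2O4-.
M = 8×12.011 + 9×1.008 + 2×14.007 + 4×15.999 = 197.17 g/mol.

197.17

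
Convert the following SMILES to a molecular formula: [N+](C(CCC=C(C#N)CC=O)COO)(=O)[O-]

Heavy atoms from the SMILES: 9 C, 2 N, 5 O.
Implicit hydrogens by atom environment:
  4 × C: 2 H each → 8
  3 × C: 1 H each → 3
  3 × O: no H
  2 × C: no H
  1 × N (charge +1): no H
  1 × N: no H
  1 × O: 1 H
  1 × O (charge -1): no H
  Total hydrogens = 12.
Molecular formula: C9H12N2O5

C9H12N2O5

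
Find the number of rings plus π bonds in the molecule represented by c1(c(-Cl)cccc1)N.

Molecular formula from the SMILES: C6H6ClN.
DoU = (2C + 2 + N − H − X)/2 = (2·6 + 2 + 1 − 6 − 1)/2 = 8/2 = 4.
(Structurally: 1 ring(s) + 3 π bond(s) = 4.)

4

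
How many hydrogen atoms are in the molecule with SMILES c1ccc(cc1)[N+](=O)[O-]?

5

Hydrogens are implicit in SMILES; fill each atom to its normal valence:
  5 × C (aromatic): 1 H each → 5
  1 × C (aromatic): no H
  1 × N (charge +1): no H
  1 × O: no H
  1 × O (charge -1): no H
  Total hydrogens = 5.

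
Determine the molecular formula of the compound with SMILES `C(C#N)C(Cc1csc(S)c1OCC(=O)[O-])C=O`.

C11H10NO4S2-

Heavy atoms from the SMILES: 11 C, 1 N, 4 O, 2 S.
Implicit hydrogens by atom environment:
  3 × C: 2 H each → 6
  3 × C (aromatic): no H
  3 × O: no H
  2 × C: 1 H each → 2
  2 × C: no H
  1 × C (aromatic): 1 H
  1 × N: no H
  1 × O (charge -1): no H
  1 × S: 1 H
  1 × S (aromatic): no H
  Total hydrogens = 10.
Net charge -1.
Molecular formula: C11H10NO4S2-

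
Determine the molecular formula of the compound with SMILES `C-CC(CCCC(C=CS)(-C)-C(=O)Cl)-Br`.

C11H18BrClOS

Heavy atoms from the SMILES: 1 Br, 11 C, 1 Cl, 1 O, 1 S.
Implicit hydrogens by atom environment:
  4 × C: 2 H each → 8
  3 × C: 1 H each → 3
  2 × C: 3 H each → 6
  2 × C: no H
  1 × Br: no H
  1 × Cl: no H
  1 × O: no H
  1 × S: 1 H
  Total hydrogens = 18.
Molecular formula: C11H18BrClOS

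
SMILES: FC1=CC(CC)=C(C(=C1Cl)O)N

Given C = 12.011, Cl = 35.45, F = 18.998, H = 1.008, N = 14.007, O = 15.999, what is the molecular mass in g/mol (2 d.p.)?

Molecular formula: C8H9ClFNO.
M = 8×12.011 + 1×35.45 + 1×18.998 + 9×1.008 + 1×14.007 + 1×15.999 = 189.61 g/mol.

189.61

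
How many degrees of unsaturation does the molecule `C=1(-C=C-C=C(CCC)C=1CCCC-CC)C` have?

4

Molecular formula from the SMILES: C16H26.
DoU = (2C + 2 + N − H − X)/2 = (2·16 + 2 + 0 − 26 − 0)/2 = 8/2 = 4.
(Structurally: 1 ring(s) + 3 π bond(s) = 4.)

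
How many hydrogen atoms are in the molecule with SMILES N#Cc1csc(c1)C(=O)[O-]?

2

Hydrogens are implicit in SMILES; fill each atom to its normal valence:
  2 × C (aromatic): 1 H each → 2
  2 × C (aromatic): no H
  2 × C: no H
  1 × N: no H
  1 × O: no H
  1 × O (charge -1): no H
  1 × S (aromatic): no H
  Total hydrogens = 2.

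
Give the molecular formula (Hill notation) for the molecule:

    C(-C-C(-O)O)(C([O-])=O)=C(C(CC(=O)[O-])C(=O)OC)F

Heavy atoms from the SMILES: 10 C, 1 F, 8 O.
Implicit hydrogens by atom environment:
  5 × C: no H
  4 × O: no H
  2 × C: 2 H each → 4
  2 × C: 1 H each → 2
  2 × O: 1 H each → 2
  2 × O (charge -1): no H
  1 × C: 3 H
  1 × F: no H
  Total hydrogens = 11.
Net charge -2.
Molecular formula: [C10H11FO8]2-

[C10H11FO8]2-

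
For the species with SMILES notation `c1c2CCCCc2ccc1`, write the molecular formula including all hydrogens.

Heavy atoms from the SMILES: 10 C.
Implicit hydrogens by atom environment:
  4 × C: 2 H each → 8
  4 × C (aromatic): 1 H each → 4
  2 × C (aromatic): no H
  Total hydrogens = 12.
Molecular formula: C10H12

C10H12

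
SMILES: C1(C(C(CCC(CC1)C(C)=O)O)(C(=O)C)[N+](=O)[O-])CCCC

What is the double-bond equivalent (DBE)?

Molecular formula from the SMILES: C16H27NO5.
DoU = (2C + 2 + N − H − X)/2 = (2·16 + 2 + 1 − 27 − 0)/2 = 8/2 = 4.
(Structurally: 1 ring(s) + 3 π bond(s) = 4.)

4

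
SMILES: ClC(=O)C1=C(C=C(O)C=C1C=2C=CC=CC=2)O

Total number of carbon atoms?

13

The symbol for carbon appears 13 times in the SMILES. (Cl is a single chlorine, not C + l.)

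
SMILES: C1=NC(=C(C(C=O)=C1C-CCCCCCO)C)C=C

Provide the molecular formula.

C16H23NO2

Heavy atoms from the SMILES: 16 C, 1 N, 2 O.
Implicit hydrogens by atom environment:
  8 × C: 2 H each → 16
  4 × C (aromatic): no H
  2 × C: 1 H each → 2
  1 × C: 3 H
  1 × C (aromatic): 1 H
  1 × N (aromatic): no H
  1 × O: 1 H
  1 × O: no H
  Total hydrogens = 23.
Molecular formula: C16H23NO2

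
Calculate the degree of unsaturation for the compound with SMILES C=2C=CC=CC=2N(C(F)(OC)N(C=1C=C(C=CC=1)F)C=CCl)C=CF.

Molecular formula from the SMILES: C18H16ClF3N2O.
DoU = (2C + 2 + N − H − X)/2 = (2·18 + 2 + 2 − 16 − 4)/2 = 20/2 = 10.
(Structurally: 2 ring(s) + 8 π bond(s) = 10.)

10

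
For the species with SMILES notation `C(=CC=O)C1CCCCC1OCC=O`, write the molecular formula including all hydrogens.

Heavy atoms from the SMILES: 11 C, 3 O.
Implicit hydrogens by atom environment:
  6 × C: 1 H each → 6
  5 × C: 2 H each → 10
  3 × O: no H
  Total hydrogens = 16.
Molecular formula: C11H16O3

C11H16O3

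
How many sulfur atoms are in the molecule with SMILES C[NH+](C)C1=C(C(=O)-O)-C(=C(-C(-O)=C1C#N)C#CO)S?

1

The symbol for sulfur appears 1 time in the SMILES.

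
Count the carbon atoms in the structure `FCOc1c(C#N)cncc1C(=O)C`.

9

The symbol for carbon appears 9 times in the SMILES. Lowercase c denotes aromatic carbon and counts toward C.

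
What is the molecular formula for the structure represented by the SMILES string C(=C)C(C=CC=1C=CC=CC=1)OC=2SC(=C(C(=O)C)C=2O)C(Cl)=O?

C18H15ClO4S

Heavy atoms from the SMILES: 18 C, 1 Cl, 4 O, 1 S.
Implicit hydrogens by atom environment:
  5 × C (aromatic): 1 H each → 5
  5 × C (aromatic): no H
  4 × C: 1 H each → 4
  3 × O: no H
  2 × C: no H
  1 × C: 3 H
  1 × C: 2 H
  1 × Cl: no H
  1 × O: 1 H
  1 × S (aromatic): no H
  Total hydrogens = 15.
Molecular formula: C18H15ClO4S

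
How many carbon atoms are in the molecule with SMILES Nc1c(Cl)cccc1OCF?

7

The symbol for carbon appears 7 times in the SMILES. Lowercase c denotes aromatic carbon and counts toward C.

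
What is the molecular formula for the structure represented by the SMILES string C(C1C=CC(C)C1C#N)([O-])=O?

Heavy atoms from the SMILES: 8 C, 1 N, 2 O.
Implicit hydrogens by atom environment:
  5 × C: 1 H each → 5
  2 × C: no H
  1 × C: 3 H
  1 × N: no H
  1 × O: no H
  1 × O (charge -1): no H
  Total hydrogens = 8.
Net charge -1.
Molecular formula: C8H8NO2-

C8H8NO2-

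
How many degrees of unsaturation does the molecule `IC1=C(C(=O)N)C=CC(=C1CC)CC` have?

5

Molecular formula from the SMILES: C11H14INO.
DoU = (2C + 2 + N − H − X)/2 = (2·11 + 2 + 1 − 14 − 1)/2 = 10/2 = 5.
(Structurally: 1 ring(s) + 4 π bond(s) = 5.)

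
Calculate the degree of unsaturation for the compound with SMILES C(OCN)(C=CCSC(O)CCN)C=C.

2

Molecular formula from the SMILES: C10H20N2O2S.
DoU = (2C + 2 + N − H − X)/2 = (2·10 + 2 + 2 − 20 − 0)/2 = 4/2 = 2.
(Structurally: 0 ring(s) + 2 π bond(s) = 2.)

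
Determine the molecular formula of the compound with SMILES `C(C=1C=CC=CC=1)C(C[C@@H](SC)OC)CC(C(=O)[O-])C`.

C16H23O3S-

Heavy atoms from the SMILES: 16 C, 3 O, 1 S.
Implicit hydrogens by atom environment:
  5 × C (aromatic): 1 H each → 5
  3 × C: 3 H each → 9
  3 × C: 2 H each → 6
  3 × C: 1 H each → 3
  2 × O: no H
  1 × C: no H
  1 × C (aromatic): no H
  1 × O (charge -1): no H
  1 × S: no H
  Total hydrogens = 23.
Net charge -1.
Molecular formula: C16H23O3S-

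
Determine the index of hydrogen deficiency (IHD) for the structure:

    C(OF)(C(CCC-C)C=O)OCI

1

Molecular formula from the SMILES: C8H14FIO3.
DoU = (2C + 2 + N − H − X)/2 = (2·8 + 2 + 0 − 14 − 2)/2 = 2/2 = 1.
(Structurally: 0 ring(s) + 1 π bond(s) = 1.)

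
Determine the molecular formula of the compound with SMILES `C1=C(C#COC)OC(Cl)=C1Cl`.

Heavy atoms from the SMILES: 7 C, 2 Cl, 2 O.
Implicit hydrogens by atom environment:
  3 × C (aromatic): no H
  2 × C: no H
  2 × Cl: no H
  1 × C: 3 H
  1 × C (aromatic): 1 H
  1 × O (aromatic): no H
  1 × O: no H
  Total hydrogens = 4.
Molecular formula: C7H4Cl2O2

C7H4Cl2O2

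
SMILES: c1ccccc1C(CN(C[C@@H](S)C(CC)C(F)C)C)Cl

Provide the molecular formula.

C16H25ClFNS

Heavy atoms from the SMILES: 16 C, 1 Cl, 1 F, 1 N, 1 S.
Implicit hydrogens by atom environment:
  5 × C (aromatic): 1 H each → 5
  4 × C: 1 H each → 4
  3 × C: 3 H each → 9
  3 × C: 2 H each → 6
  1 × C (aromatic): no H
  1 × Cl: no H
  1 × F: no H
  1 × N: no H
  1 × S: 1 H
  Total hydrogens = 25.
Molecular formula: C16H25ClFNS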